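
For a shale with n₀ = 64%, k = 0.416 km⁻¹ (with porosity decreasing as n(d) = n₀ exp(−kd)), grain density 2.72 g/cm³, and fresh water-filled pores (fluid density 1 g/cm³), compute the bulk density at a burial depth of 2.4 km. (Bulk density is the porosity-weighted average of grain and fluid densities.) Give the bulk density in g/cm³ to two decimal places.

Porosity at depth: n = 0.64·exp(−0.416×2.4) = 0.64×0.3685 = 0.2358
Bulk density: ρ_b = (1−n)ρ_g + n·ρ_f = 0.7642×2.72 + 0.2358×1
       = 2.079 + 0.236 = 2.314 g/cm³

2.31 g/cm³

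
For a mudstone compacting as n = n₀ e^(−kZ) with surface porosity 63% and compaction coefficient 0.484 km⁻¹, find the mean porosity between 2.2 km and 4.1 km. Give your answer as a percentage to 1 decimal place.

⟨n⟩ = (1/(Z₂−Z₁)) ∫ n₀ e^(−kZ) dZ = n₀·(e^(−k·Z₁) − e^(−k·Z₂)) / (k·(Z₂−Z₁))
e^(−0.484×2.2) = 0.3448; e^(−0.484×4.1) = 0.1375
⟨n⟩ = 0.63 × (0.3448 − 0.1375) / (0.484 × 1.9) = 0.63 × 0.2255 = 0.1420

14.2%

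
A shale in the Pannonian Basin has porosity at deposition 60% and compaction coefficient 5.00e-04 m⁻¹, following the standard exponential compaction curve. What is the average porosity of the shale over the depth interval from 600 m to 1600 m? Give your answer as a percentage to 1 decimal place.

Working in km (1 km = 1000 m; k in km⁻¹ = k in m⁻¹ × 1000):
⟨phi⟩ = (1/(z₂−z₁)) ∫ phi₀ e^(−kz) dz = phi₀·(e^(−k·z₁) − e^(−k·z₂)) / (k·(z₂−z₁))
e^(−0.5×0.6) = 0.7408; e^(−0.5×1.6) = 0.4493
⟨phi⟩ = 0.6 × (0.7408 − 0.4493) / (0.5 × 1) = 0.6 × 0.5830 = 0.3498

35.0%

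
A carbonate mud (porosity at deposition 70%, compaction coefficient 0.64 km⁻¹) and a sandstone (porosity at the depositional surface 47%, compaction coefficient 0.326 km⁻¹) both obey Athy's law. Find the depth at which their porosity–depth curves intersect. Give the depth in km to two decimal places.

1.27 km

Set phi₀ₐ e^(−kₐz) = phi₀ᵦ e^(−kᵦz) ⇒ ln(phi₀ₐ/phi₀ᵦ) = (kₐ − kᵦ)·z
z = ln(0.7/0.47) / (0.64 − 0.326) = 0.3983 / 0.314 = 1.269 km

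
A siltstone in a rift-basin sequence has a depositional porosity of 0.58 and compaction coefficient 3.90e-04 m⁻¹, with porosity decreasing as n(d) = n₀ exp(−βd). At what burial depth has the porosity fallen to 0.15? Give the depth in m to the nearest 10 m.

Working in km (1 km = 1000 m; β in km⁻¹ = β in m⁻¹ × 1000):
Invert Athy's law: d = ln(n₀/n) / β
d = ln(0.58/0.15) / 0.39 = ln(3.867) / 0.39 = 1.3524 / 0.39 = 3.468 km

3470 m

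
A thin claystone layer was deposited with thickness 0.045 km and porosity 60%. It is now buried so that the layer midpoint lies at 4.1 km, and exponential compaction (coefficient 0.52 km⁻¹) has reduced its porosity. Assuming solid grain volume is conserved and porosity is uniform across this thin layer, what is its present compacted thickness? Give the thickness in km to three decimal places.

0.019 km

Porosity at 4.1 km: n = 0.6·exp(−0.52×4.1) = 0.0712
Solid-volume conservation: h(1−n) = h₀(1−n₀) ⇒ h = h₀·(1−n₀)/(1−n)
h = 0.045 × (1 − 0.6)/(1 − 0.0712) = 0.045 × 0.4306 = 0.0194 km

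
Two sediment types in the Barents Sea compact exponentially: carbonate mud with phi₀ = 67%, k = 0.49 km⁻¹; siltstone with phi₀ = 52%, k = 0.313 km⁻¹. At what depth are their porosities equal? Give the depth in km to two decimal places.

Set phi₀ₐ e^(−kₐz) = phi₀ᵦ e^(−kᵦz) ⇒ ln(phi₀ₐ/phi₀ᵦ) = (kₐ − kᵦ)·z
z = ln(0.67/0.52) / (0.49 − 0.313) = 0.2534 / 0.177 = 1.432 km

1.43 km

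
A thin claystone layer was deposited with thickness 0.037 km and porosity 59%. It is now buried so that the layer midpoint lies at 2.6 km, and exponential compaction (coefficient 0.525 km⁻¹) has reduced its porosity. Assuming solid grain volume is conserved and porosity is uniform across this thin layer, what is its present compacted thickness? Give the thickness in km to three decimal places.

Porosity at 2.6 km: phi = 0.59·exp(−0.525×2.6) = 0.1507
Solid-volume conservation: h(1−phi) = h₀(1−phi₀) ⇒ h = h₀·(1−phi₀)/(1−phi)
h = 0.037 × (1 − 0.59)/(1 − 0.1507) = 0.037 × 0.4827 = 0.0179 km

0.018 km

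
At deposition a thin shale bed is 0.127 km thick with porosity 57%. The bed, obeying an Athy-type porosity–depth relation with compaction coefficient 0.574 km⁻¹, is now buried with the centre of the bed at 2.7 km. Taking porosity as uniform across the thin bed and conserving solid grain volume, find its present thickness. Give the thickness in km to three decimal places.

0.062 km

Porosity at 2.7 km: phi = 0.57·exp(−0.574×2.7) = 0.1210
Solid-volume conservation: h(1−phi) = h₀(1−phi₀) ⇒ h = h₀·(1−phi₀)/(1−phi)
h = 0.127 × (1 − 0.57)/(1 − 0.1210) = 0.127 × 0.4892 = 0.0621 km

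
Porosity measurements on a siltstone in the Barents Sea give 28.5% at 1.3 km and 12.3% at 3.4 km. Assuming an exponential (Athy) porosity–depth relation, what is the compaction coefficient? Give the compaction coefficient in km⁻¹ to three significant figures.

Athy: phi(Z) = phi₀ e^(−cZ) ⇒ phi₁/phi₂ = e^{c(Z₂−Z₁)} ⇒ c = ln(phi₁/phi₂)/(Z₂−Z₁)
c = ln(0.285/0.123) / (3.4 − 1.3) = ln(2.317) / 2.1 = 0.8403 / 2.1 = 0.4001 km⁻¹

0.400 km⁻¹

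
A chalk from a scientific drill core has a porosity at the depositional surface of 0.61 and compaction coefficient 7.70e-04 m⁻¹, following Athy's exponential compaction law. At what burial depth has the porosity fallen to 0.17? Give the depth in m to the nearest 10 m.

Working in km (1 km = 1000 m; c in km⁻¹ = c in m⁻¹ × 1000):
Invert Athy's law: d = ln(phi₀/phi) / c
d = ln(0.61/0.17) / 0.77 = ln(3.588) / 0.77 = 1.2777 / 0.77 = 1.659 km

1660 m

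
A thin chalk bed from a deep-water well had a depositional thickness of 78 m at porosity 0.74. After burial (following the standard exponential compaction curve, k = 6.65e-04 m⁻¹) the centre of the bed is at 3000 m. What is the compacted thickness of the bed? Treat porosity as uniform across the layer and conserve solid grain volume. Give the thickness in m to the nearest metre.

23 m

Working in km (1 km = 1000 m; k in km⁻¹ = k in m⁻¹ × 1000):
Porosity at 3 km: n = 0.74·exp(−0.665×3) = 0.1007
Solid-volume conservation: h(1−n) = h₀(1−n₀) ⇒ h = h₀·(1−n₀)/(1−n)
h = 0.078 × (1 − 0.74)/(1 − 0.1007) = 0.078 × 0.2891 = 0.0225 km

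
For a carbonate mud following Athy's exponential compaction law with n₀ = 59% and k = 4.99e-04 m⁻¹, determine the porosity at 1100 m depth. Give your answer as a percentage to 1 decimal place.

34.1%

Working in km (1 km = 1000 m; k in km⁻¹ = k in m⁻¹ × 1000):
n = n₀·exp(−k·Z) = 0.59 × exp(−0.499 × 1.1) = 0.59 × exp(−0.5489)
  = 0.59 × 0.5776 = 0.3408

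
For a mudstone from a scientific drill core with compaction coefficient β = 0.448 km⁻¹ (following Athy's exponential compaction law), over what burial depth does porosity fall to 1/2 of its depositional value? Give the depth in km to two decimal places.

φ/φ₀ = 1/2 ⇒ exp(−β·z) = 1/2 ⇒ z = ln(2) / β
z = 0.6931 / 0.448 = 1.547 km

1.55 km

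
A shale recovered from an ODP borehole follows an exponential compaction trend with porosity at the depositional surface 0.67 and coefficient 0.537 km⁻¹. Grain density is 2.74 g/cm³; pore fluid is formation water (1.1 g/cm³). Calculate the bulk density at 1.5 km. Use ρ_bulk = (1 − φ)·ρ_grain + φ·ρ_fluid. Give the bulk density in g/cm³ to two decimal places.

Porosity at depth: phi = 0.67·exp(−0.537×1.5) = 0.67×0.4469 = 0.2994
Bulk density: ρ_b = (1−phi)ρ_g + phi·ρ_f = 0.7006×2.74 + 0.2994×1.1
       = 1.920 + 0.329 = 2.249 g/cm³

2.25 g/cm³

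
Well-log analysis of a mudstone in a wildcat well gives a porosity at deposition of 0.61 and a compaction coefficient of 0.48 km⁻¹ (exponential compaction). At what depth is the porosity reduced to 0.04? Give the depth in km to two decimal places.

5.68 km

Invert Athy's law: Z = ln(n₀/n) / β
Z = ln(0.61/0.04) / 0.48 = ln(15.25) / 0.48 = 2.7246 / 0.48 = 5.676 km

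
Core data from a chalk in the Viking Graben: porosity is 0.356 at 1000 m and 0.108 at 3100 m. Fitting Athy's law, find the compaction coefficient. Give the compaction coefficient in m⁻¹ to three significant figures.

0.000568 m⁻¹

Working in km (1 km = 1000 m; k in km⁻¹ = k in m⁻¹ × 1000):
Athy: φ(z) = φ₀ e^(−kz) ⇒ φ₁/φ₂ = e^{k(z₂−z₁)} ⇒ k = ln(φ₁/φ₂)/(z₂−z₁)
k = ln(0.356/0.108) / (3.1 − 1) = ln(3.296) / 2.1 = 1.1928 / 2.1 = 0.568 km⁻¹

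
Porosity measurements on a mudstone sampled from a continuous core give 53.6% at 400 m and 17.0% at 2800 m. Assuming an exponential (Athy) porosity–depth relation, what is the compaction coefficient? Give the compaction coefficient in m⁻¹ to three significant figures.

0.000478 m⁻¹

Working in km (1 km = 1000 m; β in km⁻¹ = β in m⁻¹ × 1000):
Athy: n(d) = n₀ e^(−βd) ⇒ n₁/n₂ = e^{β(d₂−d₁)} ⇒ β = ln(n₁/n₂)/(d₂−d₁)
β = ln(0.536/0.17) / (2.8 − 0.4) = ln(3.153) / 2.4 = 1.1483 / 2.4 = 0.4785 km⁻¹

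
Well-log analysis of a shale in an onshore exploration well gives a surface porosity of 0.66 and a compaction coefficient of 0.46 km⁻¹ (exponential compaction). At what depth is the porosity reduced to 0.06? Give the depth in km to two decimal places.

5.21 km

Invert Athy's law: d = ln(n₀/n) / β
d = ln(0.66/0.06) / 0.46 = ln(11) / 0.46 = 2.3979 / 0.46 = 5.213 km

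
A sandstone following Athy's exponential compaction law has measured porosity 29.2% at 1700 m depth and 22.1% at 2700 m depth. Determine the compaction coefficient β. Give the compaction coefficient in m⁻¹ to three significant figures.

Working in km (1 km = 1000 m; β in km⁻¹ = β in m⁻¹ × 1000):
Athy: φ(d) = φ₀ e^(−βd) ⇒ φ₁/φ₂ = e^{β(d₂−d₁)} ⇒ β = ln(φ₁/φ₂)/(d₂−d₁)
β = ln(0.292/0.221) / (2.7 − 1.7) = ln(1.321) / 1 = 0.2786 / 1 = 0.2786 km⁻¹

0.000279 m⁻¹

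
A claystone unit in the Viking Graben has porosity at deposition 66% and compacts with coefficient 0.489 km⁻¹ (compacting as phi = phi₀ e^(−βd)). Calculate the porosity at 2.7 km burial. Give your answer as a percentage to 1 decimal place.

17.6%

phi = phi₀·exp(−β·d) = 0.66 × exp(−0.489 × 2.7) = 0.66 × exp(−1.32)
  = 0.66 × 0.2671 = 0.1763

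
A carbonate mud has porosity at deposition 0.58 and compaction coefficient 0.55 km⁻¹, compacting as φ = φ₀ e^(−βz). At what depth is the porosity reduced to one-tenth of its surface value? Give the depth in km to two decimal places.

φ/φ₀ = 1/10 ⇒ exp(−β·z) = 1/10 ⇒ z = ln(10) / β
z = 2.3026 / 0.55 = 4.187 km

4.19 km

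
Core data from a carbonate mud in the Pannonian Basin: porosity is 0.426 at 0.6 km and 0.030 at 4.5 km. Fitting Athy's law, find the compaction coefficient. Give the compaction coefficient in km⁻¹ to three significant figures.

0.680 km⁻¹

Athy: phi(Z) = phi₀ e^(−cZ) ⇒ phi₁/phi₂ = e^{c(Z₂−Z₁)} ⇒ c = ln(phi₁/phi₂)/(Z₂−Z₁)
c = ln(0.426/0.03) / (4.5 − 0.6) = ln(14.2) / 3.9 = 2.6532 / 3.9 = 0.6803 km⁻¹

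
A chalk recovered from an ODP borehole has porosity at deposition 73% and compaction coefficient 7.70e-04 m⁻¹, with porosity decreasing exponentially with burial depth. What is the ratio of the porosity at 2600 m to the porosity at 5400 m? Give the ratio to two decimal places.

8.64

Working in km (1 km = 1000 m; c in km⁻¹ = c in m⁻¹ × 1000):
phi(z₁)/phi(z₂) = e^(−c·z₁)/e^(−c·z₂) = e^{c(z₂−z₁)}
= exp(0.77 × 2.8) = exp(2.156) = 8.6365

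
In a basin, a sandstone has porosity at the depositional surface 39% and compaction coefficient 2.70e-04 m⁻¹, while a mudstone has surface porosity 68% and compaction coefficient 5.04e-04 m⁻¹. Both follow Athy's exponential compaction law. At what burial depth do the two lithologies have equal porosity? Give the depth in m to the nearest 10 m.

Working in km (1 km = 1000 m; β in km⁻¹ = β in m⁻¹ × 1000):
Set phi₀ₐ e^(−βₐZ) = phi₀ᵦ e^(−βᵦZ) ⇒ ln(phi₀ₐ/phi₀ᵦ) = (βₐ − βᵦ)·Z
Z = ln(0.39/0.68) / (0.27 − 0.504) = -0.5559 / -0.234 = 2.376 km

2380 m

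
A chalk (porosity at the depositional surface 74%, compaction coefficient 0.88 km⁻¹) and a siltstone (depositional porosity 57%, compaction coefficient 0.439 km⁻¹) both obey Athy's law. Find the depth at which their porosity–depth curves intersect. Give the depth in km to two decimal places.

Set n₀ₐ e^(−kₐz) = n₀ᵦ e^(−kᵦz) ⇒ ln(n₀ₐ/n₀ᵦ) = (kₐ − kᵦ)·z
z = ln(0.74/0.57) / (0.88 − 0.439) = 0.2610 / 0.441 = 0.592 km

0.59 km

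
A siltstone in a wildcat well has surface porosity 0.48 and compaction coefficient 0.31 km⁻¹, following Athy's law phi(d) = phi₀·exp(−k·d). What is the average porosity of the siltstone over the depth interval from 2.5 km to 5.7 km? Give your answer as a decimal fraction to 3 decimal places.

0.140

⟨phi⟩ = (1/(d₂−d₁)) ∫ phi₀ e^(−kd) dd = phi₀·(e^(−k·d₁) − e^(−k·d₂)) / (k·(d₂−d₁))
e^(−0.31×2.5) = 0.4607; e^(−0.31×5.7) = 0.1708
⟨phi⟩ = 0.48 × (0.4607 − 0.1708) / (0.31 × 3.2) = 0.48 × 0.2922 = 0.1403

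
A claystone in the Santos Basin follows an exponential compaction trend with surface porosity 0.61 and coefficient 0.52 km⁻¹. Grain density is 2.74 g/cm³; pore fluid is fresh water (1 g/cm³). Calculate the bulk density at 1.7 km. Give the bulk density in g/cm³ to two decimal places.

2.30 g/cm³

Porosity at depth: φ = 0.61·exp(−0.52×1.7) = 0.61×0.4131 = 0.2520
Bulk density: ρ_b = (1−φ)ρ_g + φ·ρ_f = 0.7480×2.74 + 0.2520×1
       = 2.049 + 0.252 = 2.302 g/cm³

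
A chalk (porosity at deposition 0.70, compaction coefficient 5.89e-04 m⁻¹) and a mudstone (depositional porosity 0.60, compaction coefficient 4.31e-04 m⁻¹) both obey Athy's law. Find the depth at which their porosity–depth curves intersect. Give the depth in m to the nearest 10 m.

Working in km (1 km = 1000 m; k in km⁻¹ = k in m⁻¹ × 1000):
Set φ₀ₐ e^(−kₐZ) = φ₀ᵦ e^(−kᵦZ) ⇒ ln(φ₀ₐ/φ₀ᵦ) = (kₐ − kᵦ)·Z
Z = ln(0.7/0.6) / (0.589 − 0.431) = 0.1542 / 0.158 = 0.976 km

980 m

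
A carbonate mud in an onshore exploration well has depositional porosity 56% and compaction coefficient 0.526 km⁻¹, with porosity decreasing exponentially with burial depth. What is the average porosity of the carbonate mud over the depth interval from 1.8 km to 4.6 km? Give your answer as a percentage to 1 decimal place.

⟨phi⟩ = (1/(d₂−d₁)) ∫ phi₀ e^(−βd) dd = phi₀·(e^(−β·d₁) − e^(−β·d₂)) / (β·(d₂−d₁))
e^(−0.526×1.8) = 0.3880; e^(−0.526×4.6) = 0.0890
⟨phi⟩ = 0.56 × (0.3880 − 0.0890) / (0.526 × 2.8) = 0.56 × 0.2030 = 0.1137

11.4%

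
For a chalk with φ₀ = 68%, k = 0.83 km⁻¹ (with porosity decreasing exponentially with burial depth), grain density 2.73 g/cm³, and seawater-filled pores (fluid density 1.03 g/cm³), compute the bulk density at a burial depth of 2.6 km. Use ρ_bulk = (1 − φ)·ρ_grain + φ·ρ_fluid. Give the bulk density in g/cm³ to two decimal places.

2.60 g/cm³

Porosity at depth: φ = 0.68·exp(−0.83×2.6) = 0.68×0.1156 = 0.0786
Bulk density: ρ_b = (1−φ)ρ_g + φ·ρ_f = 0.9214×2.73 + 0.0786×1.03
       = 2.515 + 0.081 = 2.596 g/cm³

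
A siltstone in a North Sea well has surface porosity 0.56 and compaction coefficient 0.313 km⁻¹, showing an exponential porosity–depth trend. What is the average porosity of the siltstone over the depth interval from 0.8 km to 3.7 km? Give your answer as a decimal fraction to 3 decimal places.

0.287

⟨φ⟩ = (1/(d₂−d₁)) ∫ φ₀ e^(−cd) dd = φ₀·(e^(−c·d₁) − e^(−c·d₂)) / (c·(d₂−d₁))
e^(−0.313×0.8) = 0.7785; e^(−0.313×3.7) = 0.3141
⟨φ⟩ = 0.56 × (0.7785 − 0.3141) / (0.313 × 2.9) = 0.56 × 0.5116 = 0.2865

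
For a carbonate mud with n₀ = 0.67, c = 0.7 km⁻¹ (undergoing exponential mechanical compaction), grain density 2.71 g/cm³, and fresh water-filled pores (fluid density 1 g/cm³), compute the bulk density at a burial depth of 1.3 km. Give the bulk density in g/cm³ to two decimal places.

Porosity at depth: n = 0.67·exp(−0.7×1.3) = 0.67×0.4025 = 0.2697
Bulk density: ρ_b = (1−n)ρ_g + n·ρ_f = 0.7303×2.71 + 0.2697×1
       = 1.979 + 0.270 = 2.249 g/cm³

2.25 g/cm³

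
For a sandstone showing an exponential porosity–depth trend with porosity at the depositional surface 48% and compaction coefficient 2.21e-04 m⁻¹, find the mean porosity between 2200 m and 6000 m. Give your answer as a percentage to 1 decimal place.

Working in km (1 km = 1000 m; c in km⁻¹ = c in m⁻¹ × 1000):
⟨n⟩ = (1/(z₂−z₁)) ∫ n₀ e^(−cz) dz = n₀·(e^(−c·z₁) − e^(−c·z₂)) / (c·(z₂−z₁))
e^(−0.221×2.2) = 0.6150; e^(−0.221×6) = 0.2655
⟨n⟩ = 0.48 × (0.6150 − 0.2655) / (0.221 × 3.8) = 0.48 × 0.4161 = 0.1997

20.0%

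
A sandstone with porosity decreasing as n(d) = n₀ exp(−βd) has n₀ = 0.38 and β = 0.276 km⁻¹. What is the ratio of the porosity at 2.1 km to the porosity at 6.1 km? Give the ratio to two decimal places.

n(d₁)/n(d₂) = e^(−β·d₁)/e^(−β·d₂) = e^{β(d₂−d₁)}
= exp(0.276 × 4) = exp(1.104) = 3.0162

3.02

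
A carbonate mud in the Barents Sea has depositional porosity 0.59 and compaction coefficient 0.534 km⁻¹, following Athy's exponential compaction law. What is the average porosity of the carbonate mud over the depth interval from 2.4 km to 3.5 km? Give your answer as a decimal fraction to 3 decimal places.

0.124

⟨φ⟩ = (1/(d₂−d₁)) ∫ φ₀ e^(−cd) dd = φ₀·(e^(−c·d₁) − e^(−c·d₂)) / (c·(d₂−d₁))
e^(−0.534×2.4) = 0.2776; e^(−0.534×3.5) = 0.1543
⟨φ⟩ = 0.59 × (0.2776 − 0.1543) / (0.534 × 1.1) = 0.59 × 0.2099 = 0.1239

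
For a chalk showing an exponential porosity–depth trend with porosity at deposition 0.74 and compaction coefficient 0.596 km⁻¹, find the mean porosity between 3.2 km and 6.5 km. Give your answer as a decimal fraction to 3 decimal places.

⟨phi⟩ = (1/(z₂−z₁)) ∫ phi₀ e^(−cz) dz = phi₀·(e^(−c·z₁) − e^(−c·z₂)) / (c·(z₂−z₁))
e^(−0.596×3.2) = 0.1485; e^(−0.596×6.5) = 0.0208
⟨phi⟩ = 0.74 × (0.1485 − 0.0208) / (0.596 × 3.3) = 0.74 × 0.0649 = 0.0481

0.048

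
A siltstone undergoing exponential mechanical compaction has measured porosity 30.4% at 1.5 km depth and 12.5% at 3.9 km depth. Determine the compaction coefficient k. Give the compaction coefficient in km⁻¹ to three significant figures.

Athy: n(d) = n₀ e^(−kd) ⇒ n₁/n₂ = e^{k(d₂−d₁)} ⇒ k = ln(n₁/n₂)/(d₂−d₁)
k = ln(0.304/0.125) / (3.9 − 1.5) = ln(2.432) / 2.4 = 0.8887 / 2.4 = 0.3703 km⁻¹

0.370 km⁻¹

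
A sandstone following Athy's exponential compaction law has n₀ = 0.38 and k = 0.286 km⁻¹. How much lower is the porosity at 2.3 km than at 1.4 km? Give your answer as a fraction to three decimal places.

0.058

n(1.4) = 0.38·e^(−0.286×1.4) = 0.2546
n(2.3) = 0.38·e^(−0.286×2.3) = 0.1968
Δn = 0.2546 − 0.1968 = 0.0578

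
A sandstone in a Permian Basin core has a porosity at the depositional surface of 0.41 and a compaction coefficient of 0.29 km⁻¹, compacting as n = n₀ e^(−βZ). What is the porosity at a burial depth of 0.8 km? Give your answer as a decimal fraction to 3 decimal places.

0.325

n = n₀·exp(−β·Z) = 0.41 × exp(−0.29 × 0.8) = 0.41 × exp(−0.232)
  = 0.41 × 0.7929 = 0.3251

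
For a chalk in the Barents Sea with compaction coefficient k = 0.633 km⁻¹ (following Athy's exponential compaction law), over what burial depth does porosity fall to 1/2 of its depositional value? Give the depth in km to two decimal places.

n/n₀ = 1/2 ⇒ exp(−k·z) = 1/2 ⇒ z = ln(2) / k
z = 0.6931 / 0.633 = 1.095 km

1.10 km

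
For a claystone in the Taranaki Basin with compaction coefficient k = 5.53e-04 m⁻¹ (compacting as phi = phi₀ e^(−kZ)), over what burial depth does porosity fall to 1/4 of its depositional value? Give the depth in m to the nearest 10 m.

Working in km (1 km = 1000 m; k in km⁻¹ = k in m⁻¹ × 1000):
phi/phi₀ = 1/4 ⇒ exp(−k·Z) = 1/4 ⇒ Z = ln(4) / k
Z = 1.3863 / 0.553 = 2.507 km

2510 m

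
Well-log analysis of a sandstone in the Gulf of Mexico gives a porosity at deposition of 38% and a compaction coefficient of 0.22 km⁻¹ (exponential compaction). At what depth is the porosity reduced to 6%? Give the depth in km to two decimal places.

8.39 km

Invert Athy's law: z = ln(φ₀/φ) / c
z = ln(0.38/0.06) / 0.22 = ln(6.333) / 0.22 = 1.8458 / 0.22 = 8.390 km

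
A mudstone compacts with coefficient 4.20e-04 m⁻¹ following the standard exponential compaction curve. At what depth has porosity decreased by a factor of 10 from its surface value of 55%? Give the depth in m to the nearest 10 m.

Working in km (1 km = 1000 m; c in km⁻¹ = c in m⁻¹ × 1000):
n/n₀ = 1/10 ⇒ exp(−c·d) = 1/10 ⇒ d = ln(10) / c
d = 2.3026 / 0.42 = 5.482 km

5480 m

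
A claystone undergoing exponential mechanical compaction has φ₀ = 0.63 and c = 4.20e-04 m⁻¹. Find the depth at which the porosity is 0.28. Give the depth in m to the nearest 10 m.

Working in km (1 km = 1000 m; c in km⁻¹ = c in m⁻¹ × 1000):
Invert Athy's law: d = ln(φ₀/φ) / c
d = ln(0.63/0.28) / 0.42 = ln(2.25) / 0.42 = 0.8109 / 0.42 = 1.931 km

1930 m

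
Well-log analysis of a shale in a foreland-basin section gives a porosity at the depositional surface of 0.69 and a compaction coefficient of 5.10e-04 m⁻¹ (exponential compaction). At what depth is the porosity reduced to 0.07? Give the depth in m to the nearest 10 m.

Working in km (1 km = 1000 m; k in km⁻¹ = k in m⁻¹ × 1000):
Invert Athy's law: z = ln(φ₀/φ) / k
z = ln(0.69/0.07) / 0.51 = ln(9.857) / 0.51 = 2.2882 / 0.51 = 4.487 km

4490 m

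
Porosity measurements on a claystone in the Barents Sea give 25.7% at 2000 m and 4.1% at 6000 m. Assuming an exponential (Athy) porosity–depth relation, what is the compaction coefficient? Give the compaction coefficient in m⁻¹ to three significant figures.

Working in km (1 km = 1000 m; k in km⁻¹ = k in m⁻¹ × 1000):
Athy: n(z) = n₀ e^(−kz) ⇒ n₁/n₂ = e^{k(z₂−z₁)} ⇒ k = ln(n₁/n₂)/(z₂−z₁)
k = ln(0.257/0.041) / (6 − 2) = ln(6.268) / 4 = 1.8355 / 4 = 0.4589 km⁻¹

0.000459 m⁻¹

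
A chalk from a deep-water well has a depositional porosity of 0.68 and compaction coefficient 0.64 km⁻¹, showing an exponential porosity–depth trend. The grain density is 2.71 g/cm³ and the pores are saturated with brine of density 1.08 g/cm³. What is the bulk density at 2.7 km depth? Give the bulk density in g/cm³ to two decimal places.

Porosity at depth: n = 0.68·exp(−0.64×2.7) = 0.68×0.1776 = 0.1208
Bulk density: ρ_b = (1−n)ρ_g + n·ρ_f = 0.8792×2.71 + 0.1208×1.08
       = 2.383 + 0.130 = 2.513 g/cm³

2.51 g/cm³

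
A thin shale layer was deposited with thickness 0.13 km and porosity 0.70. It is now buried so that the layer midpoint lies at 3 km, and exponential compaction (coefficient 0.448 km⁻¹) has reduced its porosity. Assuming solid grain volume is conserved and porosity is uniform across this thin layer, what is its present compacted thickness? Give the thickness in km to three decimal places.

Porosity at 3 km: phi = 0.7·exp(−0.448×3) = 0.1826
Solid-volume conservation: h(1−phi) = h₀(1−phi₀) ⇒ h = h₀·(1−phi₀)/(1−phi)
h = 0.13 × (1 − 0.7)/(1 − 0.1826) = 0.13 × 0.3670 = 0.0477 km

0.048 km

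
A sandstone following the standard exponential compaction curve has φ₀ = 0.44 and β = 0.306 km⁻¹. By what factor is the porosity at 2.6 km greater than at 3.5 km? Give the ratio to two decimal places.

1.32

φ(d₁)/φ(d₂) = e^(−β·d₁)/e^(−β·d₂) = e^{β(d₂−d₁)}
= exp(0.306 × 0.9) = exp(0.2754) = 1.3171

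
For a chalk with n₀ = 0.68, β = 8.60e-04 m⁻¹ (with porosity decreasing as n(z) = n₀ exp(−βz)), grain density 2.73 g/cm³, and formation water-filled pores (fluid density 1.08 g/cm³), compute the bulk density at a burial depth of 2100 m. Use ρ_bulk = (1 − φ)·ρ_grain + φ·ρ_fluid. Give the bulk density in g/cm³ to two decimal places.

2.55 g/cm³

Working in km (1 km = 1000 m; β in km⁻¹ = β in m⁻¹ × 1000):
Porosity at depth: n = 0.68·exp(−0.86×2.1) = 0.68×0.1643 = 0.1117
Bulk density: ρ_b = (1−n)ρ_g + n·ρ_f = 0.8883×2.73 + 0.1117×1.08
       = 2.425 + 0.121 = 2.546 g/cm³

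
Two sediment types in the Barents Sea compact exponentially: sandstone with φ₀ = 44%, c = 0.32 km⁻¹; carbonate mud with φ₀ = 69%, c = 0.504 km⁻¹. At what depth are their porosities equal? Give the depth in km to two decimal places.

Set φ₀ₐ e^(−cₐd) = φ₀ᵦ e^(−cᵦd) ⇒ ln(φ₀ₐ/φ₀ᵦ) = (cₐ − cᵦ)·d
d = ln(0.44/0.69) / (0.32 − 0.504) = -0.4499 / -0.184 = 2.445 km

2.45 km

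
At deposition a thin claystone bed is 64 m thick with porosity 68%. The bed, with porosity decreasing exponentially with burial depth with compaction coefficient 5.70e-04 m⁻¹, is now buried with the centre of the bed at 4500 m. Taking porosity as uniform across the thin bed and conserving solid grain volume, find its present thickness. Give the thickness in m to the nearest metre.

22 m

Working in km (1 km = 1000 m; k in km⁻¹ = k in m⁻¹ × 1000):
Porosity at 4.5 km: phi = 0.68·exp(−0.57×4.5) = 0.0523
Solid-volume conservation: h(1−phi) = h₀(1−phi₀) ⇒ h = h₀·(1−phi₀)/(1−phi)
h = 0.064 × (1 − 0.68)/(1 − 0.0523) = 0.064 × 0.3377 = 0.0216 km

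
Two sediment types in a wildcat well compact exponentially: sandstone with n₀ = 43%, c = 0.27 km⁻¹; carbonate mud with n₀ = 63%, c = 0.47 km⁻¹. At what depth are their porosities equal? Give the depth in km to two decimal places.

Set n₀ₐ e^(−cₐd) = n₀ᵦ e^(−cᵦd) ⇒ ln(n₀ₐ/n₀ᵦ) = (cₐ − cᵦ)·d
d = ln(0.43/0.63) / (0.27 − 0.47) = -0.3819 / -0.2 = 1.910 km

1.91 km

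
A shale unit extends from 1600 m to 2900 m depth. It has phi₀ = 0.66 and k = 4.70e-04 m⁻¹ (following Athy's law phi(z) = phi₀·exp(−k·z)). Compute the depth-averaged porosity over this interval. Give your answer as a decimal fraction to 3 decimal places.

Working in km (1 km = 1000 m; k in km⁻¹ = k in m⁻¹ × 1000):
⟨phi⟩ = (1/(z₂−z₁)) ∫ phi₀ e^(−kz) dz = phi₀·(e^(−k·z₁) − e^(−k·z₂)) / (k·(z₂−z₁))
e^(−0.47×1.6) = 0.4714; e^(−0.47×2.9) = 0.2559
⟨phi⟩ = 0.66 × (0.4714 − 0.2559) / (0.47 × 1.3) = 0.66 × 0.3528 = 0.2328

0.233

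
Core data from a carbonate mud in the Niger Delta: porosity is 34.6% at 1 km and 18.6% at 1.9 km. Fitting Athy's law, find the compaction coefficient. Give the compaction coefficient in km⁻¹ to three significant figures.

Athy: n(Z) = n₀ e^(−βZ) ⇒ n₁/n₂ = e^{β(Z₂−Z₁)} ⇒ β = ln(n₁/n₂)/(Z₂−Z₁)
β = ln(0.346/0.186) / (1.9 − 1) = ln(1.86) / 0.9 = 0.6207 / 0.9 = 0.6897 km⁻¹

0.690 km⁻¹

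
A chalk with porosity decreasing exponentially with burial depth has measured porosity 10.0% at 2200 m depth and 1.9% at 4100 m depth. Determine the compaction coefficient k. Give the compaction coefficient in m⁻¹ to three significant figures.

0.000874 m⁻¹

Working in km (1 km = 1000 m; k in km⁻¹ = k in m⁻¹ × 1000):
Athy: φ(Z) = φ₀ e^(−kZ) ⇒ φ₁/φ₂ = e^{k(Z₂−Z₁)} ⇒ k = ln(φ₁/φ₂)/(Z₂−Z₁)
k = ln(0.1/0.019) / (4.1 − 2.2) = ln(5.263) / 1.9 = 1.6607 / 1.9 = 0.8741 km⁻¹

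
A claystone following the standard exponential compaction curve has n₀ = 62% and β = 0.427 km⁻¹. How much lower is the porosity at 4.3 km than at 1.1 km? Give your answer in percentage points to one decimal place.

28.9 percentage points

n(1.1) = 0.62·e^(−0.427×1.1) = 0.3876
n(4.3) = 0.62·e^(−0.427×4.3) = 0.0989
Δn = 0.3876 − 0.0989 = 0.2888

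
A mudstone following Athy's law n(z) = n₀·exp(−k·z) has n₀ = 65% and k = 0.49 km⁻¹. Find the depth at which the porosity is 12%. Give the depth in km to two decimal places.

Invert Athy's law: z = ln(n₀/n) / k
z = ln(0.65/0.12) / 0.49 = ln(5.417) / 0.49 = 1.6895 / 0.49 = 3.448 km

3.45 km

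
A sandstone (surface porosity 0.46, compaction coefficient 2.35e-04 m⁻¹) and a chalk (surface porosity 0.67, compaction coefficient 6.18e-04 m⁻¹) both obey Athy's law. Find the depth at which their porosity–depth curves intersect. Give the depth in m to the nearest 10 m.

Working in km (1 km = 1000 m; β in km⁻¹ = β in m⁻¹ × 1000):
Set n₀ₐ e^(−βₐZ) = n₀ᵦ e^(−βᵦZ) ⇒ ln(n₀ₐ/n₀ᵦ) = (βₐ − βᵦ)·Z
Z = ln(0.46/0.67) / (0.235 − 0.618) = -0.3761 / -0.383 = 0.982 km

980 m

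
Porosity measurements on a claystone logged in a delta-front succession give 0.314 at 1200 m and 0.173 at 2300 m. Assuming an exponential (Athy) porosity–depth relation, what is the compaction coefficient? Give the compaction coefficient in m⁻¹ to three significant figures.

Working in km (1 km = 1000 m; c in km⁻¹ = c in m⁻¹ × 1000):
Athy: n(d) = n₀ e^(−cd) ⇒ n₁/n₂ = e^{c(d₂−d₁)} ⇒ c = ln(n₁/n₂)/(d₂−d₁)
c = ln(0.314/0.173) / (2.3 − 1.2) = ln(1.815) / 1.1 = 0.5961 / 1.1 = 0.5419 km⁻¹

0.000542 m⁻¹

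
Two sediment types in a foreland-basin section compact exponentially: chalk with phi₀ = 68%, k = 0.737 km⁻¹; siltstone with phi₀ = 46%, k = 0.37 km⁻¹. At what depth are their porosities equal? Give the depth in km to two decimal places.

1.07 km

Set phi₀ₐ e^(−kₐz) = phi₀ᵦ e^(−kᵦz) ⇒ ln(phi₀ₐ/phi₀ᵦ) = (kₐ − kᵦ)·z
z = ln(0.68/0.46) / (0.737 − 0.37) = 0.3909 / 0.367 = 1.065 km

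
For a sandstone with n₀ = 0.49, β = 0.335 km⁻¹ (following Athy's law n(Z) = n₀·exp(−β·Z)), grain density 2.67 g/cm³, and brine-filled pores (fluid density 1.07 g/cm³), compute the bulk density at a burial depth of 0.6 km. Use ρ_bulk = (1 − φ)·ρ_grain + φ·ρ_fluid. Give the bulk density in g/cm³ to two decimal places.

Porosity at depth: n = 0.49·exp(−0.335×0.6) = 0.49×0.8179 = 0.4008
Bulk density: ρ_b = (1−n)ρ_g + n·ρ_f = 0.5992×2.67 + 0.4008×1.07
       = 1.600 + 0.429 = 2.029 g/cm³

2.03 g/cm³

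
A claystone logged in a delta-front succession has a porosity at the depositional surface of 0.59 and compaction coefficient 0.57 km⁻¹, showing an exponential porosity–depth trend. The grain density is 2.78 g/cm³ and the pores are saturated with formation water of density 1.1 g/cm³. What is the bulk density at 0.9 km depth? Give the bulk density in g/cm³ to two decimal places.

Porosity at depth: phi = 0.59·exp(−0.57×0.9) = 0.59×0.5987 = 0.3532
Bulk density: ρ_b = (1−phi)ρ_g + phi·ρ_f = 0.6468×2.78 + 0.3532×1.1
       = 1.798 + 0.389 = 2.187 g/cm³

2.19 g/cm³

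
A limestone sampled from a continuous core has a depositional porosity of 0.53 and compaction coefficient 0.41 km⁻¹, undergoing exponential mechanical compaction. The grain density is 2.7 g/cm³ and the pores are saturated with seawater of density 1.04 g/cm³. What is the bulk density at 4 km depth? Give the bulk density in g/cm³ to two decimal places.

Porosity at depth: phi = 0.53·exp(−0.41×4) = 0.53×0.1940 = 0.1028
Bulk density: ρ_b = (1−phi)ρ_g + phi·ρ_f = 0.8972×2.7 + 0.1028×1.04
       = 2.422 + 0.107 = 2.529 g/cm³

2.53 g/cm³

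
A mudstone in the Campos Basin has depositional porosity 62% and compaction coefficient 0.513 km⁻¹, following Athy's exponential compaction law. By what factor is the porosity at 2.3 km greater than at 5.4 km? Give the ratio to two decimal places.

4.91

φ(z₁)/φ(z₂) = e^(−k·z₁)/e^(−k·z₂) = e^{k(z₂−z₁)}
= exp(0.513 × 3.1) = exp(1.59) = 4.9052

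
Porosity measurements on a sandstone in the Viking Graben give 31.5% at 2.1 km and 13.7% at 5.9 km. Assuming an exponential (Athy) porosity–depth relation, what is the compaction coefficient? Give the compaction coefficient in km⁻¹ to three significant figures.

Athy: phi(d) = phi₀ e^(−βd) ⇒ phi₁/phi₂ = e^{β(d₂−d₁)} ⇒ β = ln(phi₁/phi₂)/(d₂−d₁)
β = ln(0.315/0.137) / (5.9 − 2.1) = ln(2.299) / 3.8 = 0.8326 / 3.8 = 0.2191 km⁻¹

0.219 km⁻¹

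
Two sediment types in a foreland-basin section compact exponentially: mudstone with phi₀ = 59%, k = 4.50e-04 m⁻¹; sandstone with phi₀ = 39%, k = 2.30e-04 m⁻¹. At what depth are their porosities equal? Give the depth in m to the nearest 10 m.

Working in km (1 km = 1000 m; k in km⁻¹ = k in m⁻¹ × 1000):
Set phi₀ₐ e^(−kₐz) = phi₀ᵦ e^(−kᵦz) ⇒ ln(phi₀ₐ/phi₀ᵦ) = (kₐ − kᵦ)·z
z = ln(0.59/0.39) / (0.45 − 0.23) = 0.4140 / 0.22 = 1.882 km

1880 m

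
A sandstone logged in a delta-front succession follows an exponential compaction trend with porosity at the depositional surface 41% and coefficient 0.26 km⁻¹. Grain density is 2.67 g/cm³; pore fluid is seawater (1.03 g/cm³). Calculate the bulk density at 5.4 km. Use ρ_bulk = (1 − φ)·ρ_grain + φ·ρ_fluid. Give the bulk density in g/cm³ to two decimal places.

2.50 g/cm³

Porosity at depth: φ = 0.41·exp(−0.26×5.4) = 0.41×0.2456 = 0.1007
Bulk density: ρ_b = (1−φ)ρ_g + φ·ρ_f = 0.8993×2.67 + 0.1007×1.03
       = 2.401 + 0.104 = 2.505 g/cm³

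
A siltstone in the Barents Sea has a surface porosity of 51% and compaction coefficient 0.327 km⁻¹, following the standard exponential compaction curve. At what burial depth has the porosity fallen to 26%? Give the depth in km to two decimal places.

2.06 km

Invert Athy's law: z = ln(phi₀/phi) / β
z = ln(0.51/0.26) / 0.327 = ln(1.962) / 0.327 = 0.6737 / 0.327 = 2.060 km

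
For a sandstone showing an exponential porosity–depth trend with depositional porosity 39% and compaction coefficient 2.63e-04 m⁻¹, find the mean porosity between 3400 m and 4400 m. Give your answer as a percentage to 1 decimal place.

Working in km (1 km = 1000 m; c in km⁻¹ = c in m⁻¹ × 1000):
⟨n⟩ = (1/(Z₂−Z₁)) ∫ n₀ e^(−cZ) dZ = n₀·(e^(−c·Z₁) − e^(−c·Z₂)) / (c·(Z₂−Z₁))
e^(−0.263×3.4) = 0.4089; e^(−0.263×4.4) = 0.3144
⟨n⟩ = 0.39 × (0.4089 − 0.3144) / (0.263 × 1) = 0.39 × 0.3596 = 0.1402

14.0%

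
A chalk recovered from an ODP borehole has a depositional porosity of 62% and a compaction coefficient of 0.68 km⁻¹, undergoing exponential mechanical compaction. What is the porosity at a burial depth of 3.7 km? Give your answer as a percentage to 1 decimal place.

5.0%

φ = φ₀·exp(−c·z) = 0.62 × exp(−0.68 × 3.7) = 0.62 × exp(−2.516)
  = 0.62 × 0.0808 = 0.0501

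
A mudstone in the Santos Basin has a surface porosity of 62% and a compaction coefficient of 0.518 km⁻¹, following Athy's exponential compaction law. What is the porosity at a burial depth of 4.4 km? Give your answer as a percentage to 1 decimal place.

6.3%

phi = phi₀·exp(−k·z) = 0.62 × exp(−0.518 × 4.4) = 0.62 × exp(−2.279)
  = 0.62 × 0.1024 = 0.0635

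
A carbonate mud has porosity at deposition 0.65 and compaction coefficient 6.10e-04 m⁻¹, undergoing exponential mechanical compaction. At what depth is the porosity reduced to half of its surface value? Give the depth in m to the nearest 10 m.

Working in km (1 km = 1000 m; c in km⁻¹ = c in m⁻¹ × 1000):
φ/φ₀ = 1/2 ⇒ exp(−c·d) = 1/2 ⇒ d = ln(2) / c
d = 0.6931 / 0.61 = 1.136 km

1140 m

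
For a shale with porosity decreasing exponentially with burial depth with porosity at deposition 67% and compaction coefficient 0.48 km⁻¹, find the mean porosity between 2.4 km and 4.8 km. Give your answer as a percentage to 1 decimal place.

⟨phi⟩ = (1/(z₂−z₁)) ∫ phi₀ e^(−cz) dz = phi₀·(e^(−c·z₁) − e^(−c·z₂)) / (c·(z₂−z₁))
e^(−0.48×2.4) = 0.3160; e^(−0.48×4.8) = 0.0999
⟨phi⟩ = 0.67 × (0.3160 − 0.0999) / (0.48 × 2.4) = 0.67 × 0.1876 = 0.1257

12.6%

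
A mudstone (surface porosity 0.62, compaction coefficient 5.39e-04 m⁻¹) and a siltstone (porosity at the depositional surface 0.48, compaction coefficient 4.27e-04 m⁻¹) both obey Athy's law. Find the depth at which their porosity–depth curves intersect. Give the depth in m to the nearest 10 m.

Working in km (1 km = 1000 m; k in km⁻¹ = k in m⁻¹ × 1000):
Set phi₀ₐ e^(−kₐz) = phi₀ᵦ e^(−kᵦz) ⇒ ln(phi₀ₐ/phi₀ᵦ) = (kₐ − kᵦ)·z
z = ln(0.62/0.48) / (0.539 − 0.427) = 0.2559 / 0.112 = 2.285 km

2290 m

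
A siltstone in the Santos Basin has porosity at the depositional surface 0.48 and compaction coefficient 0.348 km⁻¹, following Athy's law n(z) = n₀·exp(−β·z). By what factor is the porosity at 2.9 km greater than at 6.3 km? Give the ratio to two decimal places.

3.26

n(z₁)/n(z₂) = e^(−β·z₁)/e^(−β·z₂) = e^{β(z₂−z₁)}
= exp(0.348 × 3.4) = exp(1.183) = 3.2648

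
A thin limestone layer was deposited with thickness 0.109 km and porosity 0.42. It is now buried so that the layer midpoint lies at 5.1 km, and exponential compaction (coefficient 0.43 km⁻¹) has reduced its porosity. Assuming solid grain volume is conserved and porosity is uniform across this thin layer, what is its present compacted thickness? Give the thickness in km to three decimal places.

0.066 km

Porosity at 5.1 km: phi = 0.42·exp(−0.43×5.1) = 0.0469
Solid-volume conservation: h(1−phi) = h₀(1−phi₀) ⇒ h = h₀·(1−phi₀)/(1−phi)
h = 0.109 × (1 − 0.42)/(1 − 0.0469) = 0.109 × 0.6085 = 0.0663 km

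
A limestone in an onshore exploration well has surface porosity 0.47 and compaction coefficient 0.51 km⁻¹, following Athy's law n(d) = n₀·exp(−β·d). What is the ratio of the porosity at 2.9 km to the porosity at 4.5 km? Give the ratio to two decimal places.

2.26

n(d₁)/n(d₂) = e^(−β·d₁)/e^(−β·d₂) = e^{β(d₂−d₁)}
= exp(0.51 × 1.6) = exp(0.816) = 2.2614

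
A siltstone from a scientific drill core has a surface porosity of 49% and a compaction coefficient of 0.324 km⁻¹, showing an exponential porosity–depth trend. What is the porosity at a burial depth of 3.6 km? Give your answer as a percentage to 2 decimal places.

phi = phi₀·exp(−k·Z) = 0.49 × exp(−0.324 × 3.6) = 0.49 × exp(−1.166)
  = 0.49 × 0.3115 = 0.1526

15.26%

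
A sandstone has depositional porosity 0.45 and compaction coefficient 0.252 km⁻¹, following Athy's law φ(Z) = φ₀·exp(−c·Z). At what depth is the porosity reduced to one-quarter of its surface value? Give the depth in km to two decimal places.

5.50 km

φ/φ₀ = 1/4 ⇒ exp(−c·Z) = 1/4 ⇒ Z = ln(4) / c
Z = 1.3863 / 0.252 = 5.501 km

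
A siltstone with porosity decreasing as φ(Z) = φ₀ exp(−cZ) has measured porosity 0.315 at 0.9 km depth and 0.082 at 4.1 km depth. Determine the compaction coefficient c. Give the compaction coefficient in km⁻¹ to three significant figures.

0.421 km⁻¹

Athy: φ(Z) = φ₀ e^(−cZ) ⇒ φ₁/φ₂ = e^{c(Z₂−Z₁)} ⇒ c = ln(φ₁/φ₂)/(Z₂−Z₁)
c = ln(0.315/0.082) / (4.1 − 0.9) = ln(3.841) / 3.2 = 1.3459 / 3.2 = 0.4206 km⁻¹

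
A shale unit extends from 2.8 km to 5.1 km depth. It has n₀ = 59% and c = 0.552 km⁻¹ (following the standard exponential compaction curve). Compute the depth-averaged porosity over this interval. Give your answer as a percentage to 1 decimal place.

7.1%

⟨n⟩ = (1/(Z₂−Z₁)) ∫ n₀ e^(−cZ) dZ = n₀·(e^(−c·Z₁) − e^(−c·Z₂)) / (c·(Z₂−Z₁))
e^(−0.552×2.8) = 0.2132; e^(−0.552×5.1) = 0.0599
⟨n⟩ = 0.59 × (0.2132 − 0.0599) / (0.552 × 2.3) = 0.59 × 0.1207 = 0.0712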